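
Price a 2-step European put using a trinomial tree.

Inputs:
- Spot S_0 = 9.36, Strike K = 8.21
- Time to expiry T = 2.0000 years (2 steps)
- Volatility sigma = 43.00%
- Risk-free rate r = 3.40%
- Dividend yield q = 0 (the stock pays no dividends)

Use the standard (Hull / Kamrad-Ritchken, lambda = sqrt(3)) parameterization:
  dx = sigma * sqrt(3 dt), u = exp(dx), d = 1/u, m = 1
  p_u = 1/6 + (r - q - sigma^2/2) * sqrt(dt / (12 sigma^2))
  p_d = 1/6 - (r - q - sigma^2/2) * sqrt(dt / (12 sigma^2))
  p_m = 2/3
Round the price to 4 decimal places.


dt = T/N = 1.000000; dx = sigma*sqrt(3*dt) = 0.744782
u = exp(dx) = 2.105982; d = 1/u = 0.474838
p_u = 0.127427, p_m = 0.666667, p_d = 0.205906
Discount per step: exp(-r*dt) = 0.966572
Stock lattice S(k, j) with j the centered position index:
  k=0: S(0,+0) = 9.3600
  k=1: S(1,-1) = 4.4445; S(1,+0) = 9.3600; S(1,+1) = 19.7120
  k=2: S(2,-2) = 2.1104; S(2,-1) = 4.4445; S(2,+0) = 9.3600; S(2,+1) = 19.7120; S(2,+2) = 41.5131
Terminal payoffs V(N, j) = max(K - S_T, 0):
  V(2,-2) = 6.099591; V(2,-1) = 3.765517; V(2,+0) = 0.000000; V(2,+1) = 0.000000; V(2,+2) = 0.000000
Backward induction: V(k, j) = exp(-r*dt) * [p_u * V(k+1, j+1) + p_m * V(k+1, j) + p_d * V(k+1, j-1)]
  V(1,-1) = exp(-r*dt) * [p_u*0.000000 + p_m*3.765517 + p_d*6.099591] = 3.640388
  V(1,+0) = exp(-r*dt) * [p_u*0.000000 + p_m*0.000000 + p_d*3.765517] = 0.749425
  V(1,+1) = exp(-r*dt) * [p_u*0.000000 + p_m*0.000000 + p_d*0.000000] = 0.000000
  V(0,+0) = exp(-r*dt) * [p_u*0.000000 + p_m*0.749425 + p_d*3.640388] = 1.207437

Answer: Price = V(0,0) = 1.2074


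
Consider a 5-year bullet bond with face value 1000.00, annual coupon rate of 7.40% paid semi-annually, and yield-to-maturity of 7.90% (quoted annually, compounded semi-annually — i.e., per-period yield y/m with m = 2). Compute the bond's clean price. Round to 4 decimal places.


Coupon per period c = face * coupon_rate / m = 37.000000
Periods per year m = 2; per-period yield y/m = 0.039500
Number of cashflows N = 10
Cashflows (t years, CF_t, discount factor 1/(1+y/m)^(m*t), PV):
  t = 0.5000: CF_t = 37.000000, DF = 0.962001, PV = 35.594036
  t = 1.0000: CF_t = 37.000000, DF = 0.925446, PV = 34.241496
  t = 1.5000: CF_t = 37.000000, DF = 0.890280, PV = 32.940353
  t = 2.0000: CF_t = 37.000000, DF = 0.856450, PV = 31.688651
  t = 2.5000: CF_t = 37.000000, DF = 0.823906, PV = 30.484513
  t = 3.0000: CF_t = 37.000000, DF = 0.792598, PV = 29.326130
  t = 3.5000: CF_t = 37.000000, DF = 0.762480, PV = 28.211766
  t = 4.0000: CF_t = 37.000000, DF = 0.733507, PV = 27.139746
  t = 4.5000: CF_t = 37.000000, DF = 0.705634, PV = 26.108462
  t = 5.0000: CF_t = 1037.000000, DF = 0.678821, PV = 703.937043
Price P = sum_t PV_t = 979.672195

Answer: Price = 979.6722


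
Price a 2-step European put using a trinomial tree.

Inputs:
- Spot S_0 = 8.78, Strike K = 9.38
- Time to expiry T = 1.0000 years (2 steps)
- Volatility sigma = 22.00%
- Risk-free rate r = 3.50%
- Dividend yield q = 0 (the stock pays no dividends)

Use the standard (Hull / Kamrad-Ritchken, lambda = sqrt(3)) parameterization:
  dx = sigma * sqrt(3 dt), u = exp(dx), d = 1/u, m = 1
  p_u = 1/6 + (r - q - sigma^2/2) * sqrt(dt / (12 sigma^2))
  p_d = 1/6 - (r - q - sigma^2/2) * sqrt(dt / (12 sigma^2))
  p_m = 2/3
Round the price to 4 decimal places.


Answer: Price = V(0,0) = 0.9297

Derivation:
dt = T/N = 0.500000; dx = sigma*sqrt(3*dt) = 0.269444
u = exp(dx) = 1.309236; d = 1/u = 0.763804
p_u = 0.176687, p_m = 0.666667, p_d = 0.156646
Discount per step: exp(-r*dt) = 0.982652
Stock lattice S(k, j) with j the centered position index:
  k=0: S(0,+0) = 8.7800
  k=1: S(1,-1) = 6.7062; S(1,+0) = 8.7800; S(1,+1) = 11.4951
  k=2: S(2,-2) = 5.1222; S(2,-1) = 6.7062; S(2,+0) = 8.7800; S(2,+1) = 11.4951; S(2,+2) = 15.0498
Terminal payoffs V(N, j) = max(K - S_T, 0):
  V(2,-2) = 4.257776; V(2,-1) = 2.673800; V(2,+0) = 0.600000; V(2,+1) = 0.000000; V(2,+2) = 0.000000
Backward induction: V(k, j) = exp(-r*dt) * [p_u * V(k+1, j+1) + p_m * V(k+1, j) + p_d * V(k+1, j-1)]
  V(1,-1) = exp(-r*dt) * [p_u*0.600000 + p_m*2.673800 + p_d*4.257776] = 2.511177
  V(1,+0) = exp(-r*dt) * [p_u*0.000000 + p_m*0.600000 + p_d*2.673800] = 0.804635
  V(1,+1) = exp(-r*dt) * [p_u*0.000000 + p_m*0.000000 + p_d*0.600000] = 0.092357
  V(0,+0) = exp(-r*dt) * [p_u*0.092357 + p_m*0.804635 + p_d*2.511177] = 0.929695


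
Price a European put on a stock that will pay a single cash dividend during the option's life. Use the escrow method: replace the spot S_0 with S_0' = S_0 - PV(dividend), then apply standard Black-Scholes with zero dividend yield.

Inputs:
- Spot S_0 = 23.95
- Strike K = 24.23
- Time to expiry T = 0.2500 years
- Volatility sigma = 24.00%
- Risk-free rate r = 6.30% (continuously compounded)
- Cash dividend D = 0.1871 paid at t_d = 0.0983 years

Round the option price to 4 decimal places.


PV(D) = D * exp(-r * t_d) = 0.1871 * 0.99382624 = 0.18594489
S_0' = S_0 - PV(D) = 23.9500 - 0.18594489 = 23.76405511
d1 = (ln(S_0'/K) + (r + sigma^2/2)*T) / (sigma*sqrt(T)) = 0.02943846
d2 = d1 - sigma*sqrt(T) = -0.09056154
exp(-rT) = 0.98437338
N(-d1) = 0.48825745; N(-d2) = 0.53607950
P = K * exp(-rT) * N(-d2) - S_0' * N(-d1) = 24.2300 * 0.98437338 * 0.53607950 - 23.76405511 * 0.48825745 = 1.1833

Answer: Price = 1.1833


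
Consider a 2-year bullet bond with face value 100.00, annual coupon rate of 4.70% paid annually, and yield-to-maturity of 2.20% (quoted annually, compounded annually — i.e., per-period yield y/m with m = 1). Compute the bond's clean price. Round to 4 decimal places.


Coupon per period c = face * coupon_rate / m = 4.700000
Periods per year m = 1; per-period yield y/m = 0.022000
Number of cashflows N = 2
Cashflows (t years, CF_t, discount factor 1/(1+y/m)^(m*t), PV):
  t = 1.0000: CF_t = 4.700000, DF = 0.978474, PV = 4.598826
  t = 2.0000: CF_t = 104.700000, DF = 0.957411, PV = 100.240884
Price P = sum_t PV_t = 104.839710

Answer: Price = 104.8397


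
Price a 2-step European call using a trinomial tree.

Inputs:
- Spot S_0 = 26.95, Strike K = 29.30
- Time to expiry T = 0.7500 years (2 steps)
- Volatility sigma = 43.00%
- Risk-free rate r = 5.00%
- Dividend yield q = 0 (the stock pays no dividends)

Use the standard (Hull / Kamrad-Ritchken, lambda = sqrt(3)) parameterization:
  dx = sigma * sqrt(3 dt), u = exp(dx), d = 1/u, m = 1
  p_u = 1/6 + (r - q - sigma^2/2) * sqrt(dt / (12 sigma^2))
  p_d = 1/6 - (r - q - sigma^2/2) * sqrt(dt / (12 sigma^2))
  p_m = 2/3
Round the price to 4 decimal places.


Answer: Price = V(0,0) = 3.3447

Derivation:
dt = T/N = 0.375000; dx = sigma*sqrt(3*dt) = 0.456084
u = exp(dx) = 1.577883; d = 1/u = 0.633761
p_u = 0.149215, p_m = 0.666667, p_d = 0.184118
Discount per step: exp(-r*dt) = 0.981425
Stock lattice S(k, j) with j the centered position index:
  k=0: S(0,+0) = 26.9500
  k=1: S(1,-1) = 17.0799; S(1,+0) = 26.9500; S(1,+1) = 42.5239
  k=2: S(2,-2) = 10.8245; S(2,-1) = 17.0799; S(2,+0) = 26.9500; S(2,+1) = 42.5239; S(2,+2) = 67.0978
Terminal payoffs V(N, j) = max(S_T - K, 0):
  V(2,-2) = 0.000000; V(2,-1) = 0.000000; V(2,+0) = 0.000000; V(2,+1) = 13.223938; V(2,+2) = 37.797786
Backward induction: V(k, j) = exp(-r*dt) * [p_u * V(k+1, j+1) + p_m * V(k+1, j) + p_d * V(k+1, j-1)]
  V(1,-1) = exp(-r*dt) * [p_u*0.000000 + p_m*0.000000 + p_d*0.000000] = 0.000000
  V(1,+0) = exp(-r*dt) * [p_u*13.223938 + p_m*0.000000 + p_d*0.000000] = 1.936558
  V(1,+1) = exp(-r*dt) * [p_u*37.797786 + p_m*13.223938 + p_d*0.000000] = 14.187436
  V(0,+0) = exp(-r*dt) * [p_u*14.187436 + p_m*1.936558 + p_d*0.000000] = 3.344714


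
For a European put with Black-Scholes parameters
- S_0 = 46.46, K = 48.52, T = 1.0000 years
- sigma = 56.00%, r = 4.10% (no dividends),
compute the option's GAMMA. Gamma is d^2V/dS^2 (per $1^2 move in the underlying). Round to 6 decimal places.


Answer: Gamma = 0.014762

Derivation:
d1 = 0.2757422201; d2 = -0.2842577799
phi(d1) = 0.3840604107; exp(-qT) = 1.0000000000; exp(-rT) = 0.9598291299
Gamma = exp(-qT) * phi(d1) / (S * sigma * sqrt(T)) = 1.0000000000 * 0.3840604107 / (46.4600 * 0.5600 * 1.0000000000) = 0.014762


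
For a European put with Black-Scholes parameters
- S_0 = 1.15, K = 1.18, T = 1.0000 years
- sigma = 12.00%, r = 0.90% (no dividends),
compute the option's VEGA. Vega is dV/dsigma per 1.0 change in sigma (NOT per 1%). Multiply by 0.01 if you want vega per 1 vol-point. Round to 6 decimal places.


d1 = -0.0796041342; d2 = -0.1996041342
phi(d1) = 0.3976802684; exp(-qT) = 1.0000000000; exp(-rT) = 0.9910403788
Vega = S * exp(-qT) * phi(d1) * sqrt(T) = 1.1500 * 1.0000000000 * 0.3976802684 * 1.0000000000 = 0.457332

Answer: Vega = 0.457332


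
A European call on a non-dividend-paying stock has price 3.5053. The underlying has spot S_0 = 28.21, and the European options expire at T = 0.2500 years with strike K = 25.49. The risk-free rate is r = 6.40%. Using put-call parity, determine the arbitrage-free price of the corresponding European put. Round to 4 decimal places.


Put-call parity: C - P = S_0 * exp(-qT) - K * exp(-rT).
S_0 * exp(-qT) = 28.2100 * 1.00000000 = 28.21000000
K * exp(-rT) = 25.4900 * 0.98412732 = 25.08540539
P = C - S*exp(-qT) + K*exp(-rT)
P = 3.5053 - 28.21000000 + 25.08540539 = 0.3807

Answer: Put price = 0.3807


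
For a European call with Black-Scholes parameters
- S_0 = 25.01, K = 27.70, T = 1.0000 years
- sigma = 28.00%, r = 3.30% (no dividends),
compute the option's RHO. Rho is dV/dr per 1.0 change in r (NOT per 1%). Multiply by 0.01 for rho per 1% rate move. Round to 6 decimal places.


Answer: Rho = 9.363737

Derivation:
d1 = -0.1069881011; d2 = -0.3869881011
phi(d1) = 0.3966655645; exp(-qT) = 1.0000000000; exp(-rT) = 0.9675385596
N(d2) = 0.3493825085
Rho = K*T*exp(-rT)*N(d2) = 27.7000 * 1.0000 * 0.9675385596 * 0.3493825085 = 9.363737


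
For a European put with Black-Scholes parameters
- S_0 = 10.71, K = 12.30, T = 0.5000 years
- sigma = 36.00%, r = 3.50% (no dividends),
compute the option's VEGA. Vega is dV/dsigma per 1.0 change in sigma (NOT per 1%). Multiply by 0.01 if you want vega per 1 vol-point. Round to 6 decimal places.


d1 = -0.3477448145; d2 = -0.6023032557
phi(d1) = 0.3755356917; exp(-qT) = 1.0000000000; exp(-rT) = 0.9826522357
Vega = S * exp(-qT) * phi(d1) * sqrt(T) = 10.7100 * 1.0000000000 * 0.3755356917 * 0.7071067812 = 2.843974

Answer: Vega = 2.843974


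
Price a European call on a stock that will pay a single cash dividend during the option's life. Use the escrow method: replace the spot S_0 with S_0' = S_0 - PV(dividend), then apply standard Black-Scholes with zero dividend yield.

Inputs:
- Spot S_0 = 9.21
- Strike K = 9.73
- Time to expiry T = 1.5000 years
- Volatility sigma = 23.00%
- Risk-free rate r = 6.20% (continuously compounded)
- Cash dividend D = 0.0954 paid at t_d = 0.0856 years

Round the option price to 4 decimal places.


Answer: Price = 1.1364

Derivation:
PV(D) = D * exp(-r * t_d) = 0.0954 * 0.99470686 = 0.09489503
S_0' = S_0 - PV(D) = 9.2100 - 0.09489503 = 9.11510497
d1 = (ln(S_0'/K) + (r + sigma^2/2)*T) / (sigma*sqrt(T)) = 0.23924780
d2 = d1 - sigma*sqrt(T) = -0.04244352
exp(-rT) = 0.91119350
N(d1) = 0.59454328; N(d2) = 0.48307257
C = S_0' * N(d1) - K * exp(-rT) * N(d2) = 9.11510497 * 0.59454328 - 9.7300 * 0.91119350 * 0.48307257 = 1.1364


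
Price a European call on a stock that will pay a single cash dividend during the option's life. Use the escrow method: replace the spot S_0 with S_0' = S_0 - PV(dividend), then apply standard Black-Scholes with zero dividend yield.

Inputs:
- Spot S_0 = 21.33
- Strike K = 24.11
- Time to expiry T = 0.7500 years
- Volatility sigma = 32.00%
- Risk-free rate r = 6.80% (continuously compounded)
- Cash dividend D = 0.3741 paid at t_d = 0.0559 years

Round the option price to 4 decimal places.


Answer: Price = 1.5634

Derivation:
PV(D) = D * exp(-r * t_d) = 0.3741 * 0.99620602 = 0.37268067
S_0' = S_0 - PV(D) = 21.3300 - 0.37268067 = 20.95731933
d1 = (ln(S_0'/K) + (r + sigma^2/2)*T) / (sigma*sqrt(T)) = -0.18308764
d2 = d1 - sigma*sqrt(T) = -0.46021577
exp(-rT) = 0.95027867
N(d1) = 0.42736463; N(d2) = 0.32268068
C = S_0' * N(d1) - K * exp(-rT) * N(d2) = 20.95731933 * 0.42736463 - 24.1100 * 0.95027867 * 0.32268068 = 1.5634


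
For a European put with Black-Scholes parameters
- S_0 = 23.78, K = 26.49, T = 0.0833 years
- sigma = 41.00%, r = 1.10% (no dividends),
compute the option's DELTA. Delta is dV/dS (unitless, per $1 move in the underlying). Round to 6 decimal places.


d1 = -0.8451119800; d2 = -0.9634451114
phi(d1) = 0.2791389304; exp(-qT) = 1.0000000000; exp(-rT) = 0.9990841197
N(-d1) = 0.8009758399
Delta = -exp(-qT) * N(-d1) = -1.0000000000 * 0.8009758399 = -0.800976

Answer: Delta = -0.800976


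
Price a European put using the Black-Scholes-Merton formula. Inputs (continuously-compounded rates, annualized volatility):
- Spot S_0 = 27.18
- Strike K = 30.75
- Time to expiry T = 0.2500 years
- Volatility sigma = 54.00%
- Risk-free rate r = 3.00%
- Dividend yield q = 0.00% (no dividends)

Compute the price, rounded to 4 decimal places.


Answer: Price = 5.0474

Derivation:
d1 = (ln(S/K) + (r - q + 0.5*sigma^2) * T) / (sigma * sqrt(T)) = -0.29429106
d2 = d1 - sigma * sqrt(T) = -0.56429106
exp(-rT) = 0.99252805; exp(-qT) = 1.00000000
P = K * exp(-rT) * N(-d2) - S_0 * exp(-qT) * N(-d1)
N(-d1) = 0.61573225; N(-d2) = 0.71372197
P = 30.7500 * 0.99252805 * 0.71372197 - 27.1800 * 1.00000000 * 0.61573225 = 5.0474


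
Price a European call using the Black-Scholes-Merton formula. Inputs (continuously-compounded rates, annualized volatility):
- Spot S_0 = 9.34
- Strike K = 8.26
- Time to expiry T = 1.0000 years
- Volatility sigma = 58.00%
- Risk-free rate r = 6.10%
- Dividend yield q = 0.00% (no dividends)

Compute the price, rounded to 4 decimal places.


d1 = (ln(S/K) + (r - q + 0.5*sigma^2) * T) / (sigma * sqrt(T)) = 0.60703735
d2 = d1 - sigma * sqrt(T) = 0.02703735
exp(-rT) = 0.94082324; exp(-qT) = 1.00000000
C = S_0 * exp(-qT) * N(d1) - K * exp(-rT) * N(d2)
N(d1) = 0.72808694; N(d2) = 0.51078503
C = 9.3400 * 1.00000000 * 0.72808694 - 8.2600 * 0.94082324 * 0.51078503 = 2.8309

Answer: Price = 2.8309


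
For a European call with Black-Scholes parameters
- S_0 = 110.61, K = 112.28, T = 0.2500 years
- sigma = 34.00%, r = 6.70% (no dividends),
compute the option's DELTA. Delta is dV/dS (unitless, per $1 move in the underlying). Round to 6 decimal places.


d1 = 0.0953808789; d2 = -0.0746191211
phi(d1) = 0.3971317103; exp(-qT) = 1.0000000000; exp(-rT) = 0.9833895013
N(d1) = 0.5379938484
Delta = exp(-qT) * N(d1) = 1.0000000000 * 0.5379938484 = 0.537994

Answer: Delta = 0.537994


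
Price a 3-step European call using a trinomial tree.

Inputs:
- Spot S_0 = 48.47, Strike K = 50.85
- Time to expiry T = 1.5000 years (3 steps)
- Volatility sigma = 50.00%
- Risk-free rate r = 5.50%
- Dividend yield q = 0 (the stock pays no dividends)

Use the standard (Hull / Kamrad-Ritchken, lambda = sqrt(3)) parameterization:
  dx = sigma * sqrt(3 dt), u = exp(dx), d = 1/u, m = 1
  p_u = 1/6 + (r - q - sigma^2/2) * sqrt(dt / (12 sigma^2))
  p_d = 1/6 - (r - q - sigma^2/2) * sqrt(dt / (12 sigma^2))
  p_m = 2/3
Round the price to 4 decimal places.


dt = T/N = 0.500000; dx = sigma*sqrt(3*dt) = 0.612372
u = exp(dx) = 1.844803; d = 1/u = 0.542063
p_u = 0.138089, p_m = 0.666667, p_d = 0.195244
Discount per step: exp(-r*dt) = 0.972875
Stock lattice S(k, j) with j the centered position index:
  k=0: S(0,+0) = 48.4700
  k=1: S(1,-1) = 26.2738; S(1,+0) = 48.4700; S(1,+1) = 89.4176
  k=2: S(2,-2) = 14.2421; S(2,-1) = 26.2738; S(2,+0) = 48.4700; S(2,+1) = 89.4176; S(2,+2) = 164.9578
  k=3: S(3,-3) = 7.7201; S(3,-2) = 14.2421; S(3,-1) = 26.2738; S(3,+0) = 48.4700; S(3,+1) = 89.4176; S(3,+2) = 164.9578; S(3,+3) = 304.3147
Terminal payoffs V(N, j) = max(S_T - K, 0):
  V(3,-3) = 0.000000; V(3,-2) = 0.000000; V(3,-1) = 0.000000; V(3,+0) = 0.000000; V(3,+1) = 38.567596; V(3,+2) = 114.107839; V(3,+3) = 253.464698
Backward induction: V(k, j) = exp(-r*dt) * [p_u * V(k+1, j+1) + p_m * V(k+1, j) + p_d * V(k+1, j-1)]
  V(2,-2) = exp(-r*dt) * [p_u*0.000000 + p_m*0.000000 + p_d*0.000000] = 0.000000
  V(2,-1) = exp(-r*dt) * [p_u*0.000000 + p_m*0.000000 + p_d*0.000000] = 0.000000
  V(2,+0) = exp(-r*dt) * [p_u*38.567596 + p_m*0.000000 + p_d*0.000000] = 5.181309
  V(2,+1) = exp(-r*dt) * [p_u*114.107839 + p_m*38.567596 + p_d*0.000000] = 40.343946
  V(2,+2) = exp(-r*dt) * [p_u*253.464698 + p_m*114.107839 + p_d*38.567596] = 115.385608
  V(1,-1) = exp(-r*dt) * [p_u*5.181309 + p_m*0.000000 + p_d*0.000000] = 0.696075
  V(1,+0) = exp(-r*dt) * [p_u*40.343946 + p_m*5.181309 + p_d*0.000000] = 8.780459
  V(1,+1) = exp(-r*dt) * [p_u*115.385608 + p_m*40.343946 + p_d*5.181309] = 42.651896
  V(0,+0) = exp(-r*dt) * [p_u*42.651896 + p_m*8.780459 + p_d*0.696075] = 11.557084

Answer: Price = V(0,0) = 11.5571


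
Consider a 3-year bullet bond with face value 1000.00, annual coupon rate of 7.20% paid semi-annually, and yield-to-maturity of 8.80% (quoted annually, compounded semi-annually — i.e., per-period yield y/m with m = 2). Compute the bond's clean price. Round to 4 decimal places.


Answer: Price = 958.6035

Derivation:
Coupon per period c = face * coupon_rate / m = 36.000000
Periods per year m = 2; per-period yield y/m = 0.044000
Number of cashflows N = 6
Cashflows (t years, CF_t, discount factor 1/(1+y/m)^(m*t), PV):
  t = 0.5000: CF_t = 36.000000, DF = 0.957854, PV = 34.482759
  t = 1.0000: CF_t = 36.000000, DF = 0.917485, PV = 33.029462
  t = 1.5000: CF_t = 36.000000, DF = 0.878817, PV = 31.637416
  t = 2.0000: CF_t = 36.000000, DF = 0.841779, PV = 30.304038
  t = 2.5000: CF_t = 36.000000, DF = 0.806302, PV = 29.026857
  t = 3.0000: CF_t = 1036.000000, DF = 0.772320, PV = 800.123016
Price P = sum_t PV_t = 958.603548


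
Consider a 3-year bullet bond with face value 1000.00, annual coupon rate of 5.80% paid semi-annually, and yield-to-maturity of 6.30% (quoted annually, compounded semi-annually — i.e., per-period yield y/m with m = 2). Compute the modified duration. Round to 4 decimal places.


Coupon per period c = face * coupon_rate / m = 29.000000
Periods per year m = 2; per-period yield y/m = 0.031500
Number of cashflows N = 6
Cashflows (t years, CF_t, discount factor 1/(1+y/m)^(m*t), PV):
  t = 0.5000: CF_t = 29.000000, DF = 0.969462, PV = 28.114397
  t = 1.0000: CF_t = 29.000000, DF = 0.939856, PV = 27.255838
  t = 1.5000: CF_t = 29.000000, DF = 0.911155, PV = 26.423497
  t = 2.0000: CF_t = 29.000000, DF = 0.883330, PV = 25.616575
  t = 2.5000: CF_t = 29.000000, DF = 0.856355, PV = 24.834295
  t = 3.0000: CF_t = 1029.000000, DF = 0.830204, PV = 854.279492
Price P = sum_t PV_t = 986.524094
First compute Macaulay numerator sum_t t * PV_t:
  t * PV_t at t = 0.5000: 14.057198
  t * PV_t at t = 1.0000: 27.255838
  t * PV_t at t = 1.5000: 39.635246
  t * PV_t at t = 2.0000: 51.233151
  t * PV_t at t = 2.5000: 62.085738
  t * PV_t at t = 3.0000: 2562.838477
Macaulay duration D = 2757.105647 / 986.524094 = 2.794768
Modified duration = D / (1 + y/m) = 2.794768 / (1 + 0.031500) = 2.709421

Answer: Modified duration = 2.7094


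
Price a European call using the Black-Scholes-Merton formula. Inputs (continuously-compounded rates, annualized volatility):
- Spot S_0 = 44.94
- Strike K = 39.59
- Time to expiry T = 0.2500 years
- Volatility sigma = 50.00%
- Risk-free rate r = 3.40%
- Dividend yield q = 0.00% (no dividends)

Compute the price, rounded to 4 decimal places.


Answer: Price = 7.6243

Derivation:
d1 = (ln(S/K) + (r - q + 0.5*sigma^2) * T) / (sigma * sqrt(T)) = 0.66600682
d2 = d1 - sigma * sqrt(T) = 0.41600682
exp(-rT) = 0.99153602; exp(-qT) = 1.00000000
C = S_0 * exp(-qT) * N(d1) - K * exp(-rT) * N(d2)
N(d1) = 0.74729663; N(d2) = 0.66129749
C = 44.9400 * 1.00000000 * 0.74729663 - 39.5900 * 0.99153602 * 0.66129749 = 7.6243


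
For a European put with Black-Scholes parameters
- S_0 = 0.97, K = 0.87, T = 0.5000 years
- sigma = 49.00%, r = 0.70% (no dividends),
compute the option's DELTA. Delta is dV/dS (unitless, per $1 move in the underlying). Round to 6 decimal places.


d1 = 0.4973640746; d2 = 0.1508817519
phi(d1) = 0.3525284169; exp(-qT) = 1.0000000000; exp(-rT) = 0.9965061179
N(-d1) = 0.3094661674
Delta = -exp(-qT) * N(-d1) = -1.0000000000 * 0.3094661674 = -0.309466

Answer: Delta = -0.309466


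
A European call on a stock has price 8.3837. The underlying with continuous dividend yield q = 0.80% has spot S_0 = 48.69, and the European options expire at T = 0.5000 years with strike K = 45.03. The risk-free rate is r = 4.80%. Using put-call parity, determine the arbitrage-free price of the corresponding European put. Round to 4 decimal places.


Answer: Put price = 3.8502

Derivation:
Put-call parity: C - P = S_0 * exp(-qT) - K * exp(-rT).
S_0 * exp(-qT) = 48.6900 * 0.99600799 = 48.49562900
K * exp(-rT) = 45.0300 * 0.97628571 = 43.96214551
P = C - S*exp(-qT) + K*exp(-rT)
P = 8.3837 - 48.49562900 + 43.96214551 = 3.8502


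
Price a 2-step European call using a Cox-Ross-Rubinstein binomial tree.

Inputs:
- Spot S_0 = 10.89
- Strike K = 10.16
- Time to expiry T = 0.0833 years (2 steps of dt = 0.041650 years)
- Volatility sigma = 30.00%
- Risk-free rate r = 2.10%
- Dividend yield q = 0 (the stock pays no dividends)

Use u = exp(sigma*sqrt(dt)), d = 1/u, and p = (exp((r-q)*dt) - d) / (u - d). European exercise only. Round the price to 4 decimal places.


dt = T/N = 0.041650
u = exp(sigma*sqrt(dt)) = 1.063138; d = 1/u = 0.940612
p = (exp((r-q)*dt) - d) / (u - d) = 0.491840
Discount per step: exp(-r*dt) = 0.999126
Stock lattice S(k, i) with i counting down-moves:
  k=0: S(0,0) = 10.8900
  k=1: S(1,0) = 11.5776; S(1,1) = 10.2433
  k=2: S(2,0) = 12.3086; S(2,1) = 10.8900; S(2,2) = 9.6349
Terminal payoffs V(N, i) = max(S_T - K, 0):
  V(2,0) = 2.148560; V(2,1) = 0.730000; V(2,2) = 0.000000
Backward induction: V(k, i) = exp(-r*dt) * [p * V(k+1, i) + (1-p) * V(k+1, i+1)].
  V(1,0) = exp(-r*dt) * [p*2.148560 + (1-p)*0.730000] = 1.426456
  V(1,1) = exp(-r*dt) * [p*0.730000 + (1-p)*0.000000] = 0.358729
  V(0,0) = exp(-r*dt) * [p*1.426456 + (1-p)*0.358729] = 0.883108

Answer: Price = V(0,0) = 0.8831


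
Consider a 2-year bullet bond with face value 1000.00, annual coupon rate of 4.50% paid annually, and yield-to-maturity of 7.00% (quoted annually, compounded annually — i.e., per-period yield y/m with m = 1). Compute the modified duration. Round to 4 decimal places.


Answer: Modified duration = 1.8280

Derivation:
Coupon per period c = face * coupon_rate / m = 45.000000
Periods per year m = 1; per-period yield y/m = 0.070000
Number of cashflows N = 2
Cashflows (t years, CF_t, discount factor 1/(1+y/m)^(m*t), PV):
  t = 1.0000: CF_t = 45.000000, DF = 0.934579, PV = 42.056075
  t = 2.0000: CF_t = 1045.000000, DF = 0.873439, PV = 912.743471
Price P = sum_t PV_t = 954.799546
First compute Macaulay numerator sum_t t * PV_t:
  t * PV_t at t = 1.0000: 42.056075
  t * PV_t at t = 2.0000: 1825.486942
Macaulay duration D = 1867.543017 / 954.799546 = 1.955953
Modified duration = D / (1 + y/m) = 1.955953 / (1 + 0.070000) = 1.827993


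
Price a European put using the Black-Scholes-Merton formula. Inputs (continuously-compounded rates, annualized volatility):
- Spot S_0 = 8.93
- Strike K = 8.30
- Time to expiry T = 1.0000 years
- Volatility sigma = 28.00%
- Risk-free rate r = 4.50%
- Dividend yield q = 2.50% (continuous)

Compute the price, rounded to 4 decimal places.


d1 = (ln(S/K) + (r - q + 0.5*sigma^2) * T) / (sigma * sqrt(T)) = 0.47271743
d2 = d1 - sigma * sqrt(T) = 0.19271743
exp(-rT) = 0.95599748; exp(-qT) = 0.97530991
P = K * exp(-rT) * N(-d2) - S_0 * exp(-qT) * N(-d1)
N(-d1) = 0.31820740; N(-d2) = 0.42359014
P = 8.3000 * 0.95599748 * 0.42359014 - 8.9300 * 0.97530991 * 0.31820740 = 0.5897

Answer: Price = 0.5897


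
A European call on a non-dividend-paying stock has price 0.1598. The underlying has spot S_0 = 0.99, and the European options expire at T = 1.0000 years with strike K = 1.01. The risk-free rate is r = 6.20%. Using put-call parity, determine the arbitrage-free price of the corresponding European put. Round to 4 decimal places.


Answer: Put price = 0.1191

Derivation:
Put-call parity: C - P = S_0 * exp(-qT) - K * exp(-rT).
S_0 * exp(-qT) = 0.9900 * 1.00000000 = 0.99000000
K * exp(-rT) = 1.0100 * 0.93988289 = 0.94928172
P = C - S*exp(-qT) + K*exp(-rT)
P = 0.1598 - 0.99000000 + 0.94928172 = 0.1191


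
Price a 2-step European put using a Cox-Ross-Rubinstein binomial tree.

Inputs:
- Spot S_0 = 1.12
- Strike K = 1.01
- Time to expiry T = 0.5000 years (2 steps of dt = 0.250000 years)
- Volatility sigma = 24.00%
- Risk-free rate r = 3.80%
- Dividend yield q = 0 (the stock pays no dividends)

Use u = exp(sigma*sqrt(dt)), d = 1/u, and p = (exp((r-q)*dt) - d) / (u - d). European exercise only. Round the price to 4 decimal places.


dt = T/N = 0.250000
u = exp(sigma*sqrt(dt)) = 1.127497; d = 1/u = 0.886920
p = (exp((r-q)*dt) - d) / (u - d) = 0.509713
Discount per step: exp(-r*dt) = 0.990545
Stock lattice S(k, i) with i counting down-moves:
  k=0: S(0,0) = 1.1200
  k=1: S(1,0) = 1.2628; S(1,1) = 0.9934
  k=2: S(2,0) = 1.4238; S(2,1) = 1.1200; S(2,2) = 0.8810
Terminal payoffs V(N, i) = max(K - S_T, 0):
  V(2,0) = 0.000000; V(2,1) = 0.000000; V(2,2) = 0.128977
Backward induction: V(k, i) = exp(-r*dt) * [p * V(k+1, i) + (1-p) * V(k+1, i+1)].
  V(1,0) = exp(-r*dt) * [p*0.000000 + (1-p)*0.000000] = 0.000000
  V(1,1) = exp(-r*dt) * [p*0.000000 + (1-p)*0.128977] = 0.062638
  V(0,0) = exp(-r*dt) * [p*0.000000 + (1-p)*0.062638] = 0.030420

Answer: Price = V(0,0) = 0.0304


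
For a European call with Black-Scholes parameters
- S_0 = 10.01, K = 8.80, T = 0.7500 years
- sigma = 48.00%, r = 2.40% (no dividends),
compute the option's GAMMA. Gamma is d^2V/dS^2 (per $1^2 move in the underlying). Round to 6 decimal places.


Answer: Gamma = 0.081912

Derivation:
d1 = 0.5610710889; d2 = 0.1453788951
phi(d1) = 0.3408410918; exp(-qT) = 1.0000000000; exp(-rT) = 0.9821610324
Gamma = exp(-qT) * phi(d1) / (S * sigma * sqrt(T)) = 1.0000000000 * 0.3408410918 / (10.0100 * 0.4800 * 0.8660254038) = 0.081912


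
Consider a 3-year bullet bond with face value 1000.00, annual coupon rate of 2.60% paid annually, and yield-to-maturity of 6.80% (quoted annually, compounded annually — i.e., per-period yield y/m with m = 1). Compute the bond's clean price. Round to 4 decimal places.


Coupon per period c = face * coupon_rate / m = 26.000000
Periods per year m = 1; per-period yield y/m = 0.068000
Number of cashflows N = 3
Cashflows (t years, CF_t, discount factor 1/(1+y/m)^(m*t), PV):
  t = 1.0000: CF_t = 26.000000, DF = 0.936330, PV = 24.344569
  t = 2.0000: CF_t = 26.000000, DF = 0.876713, PV = 22.794541
  t = 3.0000: CF_t = 1026.000000, DF = 0.820892, PV = 842.235616
Price P = sum_t PV_t = 889.374726

Answer: Price = 889.3747


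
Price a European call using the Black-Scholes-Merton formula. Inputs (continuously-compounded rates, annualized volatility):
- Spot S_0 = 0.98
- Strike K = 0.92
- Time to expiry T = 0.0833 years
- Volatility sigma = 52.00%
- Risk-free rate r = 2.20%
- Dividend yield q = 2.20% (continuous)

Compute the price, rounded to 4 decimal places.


d1 = (ln(S/K) + (r - q + 0.5*sigma^2) * T) / (sigma * sqrt(T)) = 0.49600575
d2 = d1 - sigma * sqrt(T) = 0.34592471
exp(-rT) = 0.99816908; exp(-qT) = 0.99816908
C = S_0 * exp(-qT) * N(d1) - K * exp(-rT) * N(d2)
N(d1) = 0.69005482; N(d2) = 0.63530035
C = 0.9800 * 0.99816908 * 0.69005482 - 0.9200 * 0.99816908 * 0.63530035 = 0.0916

Answer: Price = 0.0916


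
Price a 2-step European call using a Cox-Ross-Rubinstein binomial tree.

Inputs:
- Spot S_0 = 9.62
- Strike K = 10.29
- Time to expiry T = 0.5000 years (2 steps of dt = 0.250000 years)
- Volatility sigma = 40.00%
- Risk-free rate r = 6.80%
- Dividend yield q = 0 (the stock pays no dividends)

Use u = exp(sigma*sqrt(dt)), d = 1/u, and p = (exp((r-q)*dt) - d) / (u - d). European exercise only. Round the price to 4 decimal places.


dt = T/N = 0.250000
u = exp(sigma*sqrt(dt)) = 1.221403; d = 1/u = 0.818731
p = (exp((r-q)*dt) - d) / (u - d) = 0.492745
Discount per step: exp(-r*dt) = 0.983144
Stock lattice S(k, i) with i counting down-moves:
  k=0: S(0,0) = 9.6200
  k=1: S(1,0) = 11.7499; S(1,1) = 7.8762
  k=2: S(2,0) = 14.3514; S(2,1) = 9.6200; S(2,2) = 6.4485
Terminal payoffs V(N, i) = max(S_T - K, 0):
  V(2,0) = 4.061354; V(2,1) = 0.000000; V(2,2) = 0.000000
Backward induction: V(k, i) = exp(-r*dt) * [p * V(k+1, i) + (1-p) * V(k+1, i+1)].
  V(1,0) = exp(-r*dt) * [p*4.061354 + (1-p)*0.000000] = 1.967478
  V(1,1) = exp(-r*dt) * [p*0.000000 + (1-p)*0.000000] = 0.000000
  V(0,0) = exp(-r*dt) * [p*1.967478 + (1-p)*0.000000] = 0.953123

Answer: Price = V(0,0) = 0.9531


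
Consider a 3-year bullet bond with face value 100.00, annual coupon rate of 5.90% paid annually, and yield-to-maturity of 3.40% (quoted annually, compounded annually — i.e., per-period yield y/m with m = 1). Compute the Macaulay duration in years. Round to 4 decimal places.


Coupon per period c = face * coupon_rate / m = 5.900000
Periods per year m = 1; per-period yield y/m = 0.034000
Number of cashflows N = 3
Cashflows (t years, CF_t, discount factor 1/(1+y/m)^(m*t), PV):
  t = 1.0000: CF_t = 5.900000, DF = 0.967118, PV = 5.705996
  t = 2.0000: CF_t = 5.900000, DF = 0.935317, PV = 5.518372
  t = 3.0000: CF_t = 105.900000, DF = 0.904562, PV = 95.793126
Price P = sum_t PV_t = 107.017493
Macaulay numerator sum_t t * PV_t:
  t * PV_t at t = 1.0000: 5.705996
  t * PV_t at t = 2.0000: 11.036743
  t * PV_t at t = 3.0000: 287.379377
Macaulay duration D = (sum_t t * PV_t) / P = 304.122116 / 107.017493 = 2.841798

Answer: Macaulay duration = 2.8418 years


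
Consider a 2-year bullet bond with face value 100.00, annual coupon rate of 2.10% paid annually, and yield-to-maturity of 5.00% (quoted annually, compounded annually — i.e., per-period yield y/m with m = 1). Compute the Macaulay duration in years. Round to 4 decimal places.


Answer: Macaulay duration = 1.9789 years

Derivation:
Coupon per period c = face * coupon_rate / m = 2.100000
Periods per year m = 1; per-period yield y/m = 0.050000
Number of cashflows N = 2
Cashflows (t years, CF_t, discount factor 1/(1+y/m)^(m*t), PV):
  t = 1.0000: CF_t = 2.100000, DF = 0.952381, PV = 2.000000
  t = 2.0000: CF_t = 102.100000, DF = 0.907029, PV = 92.607710
Price P = sum_t PV_t = 94.607710
Macaulay numerator sum_t t * PV_t:
  t * PV_t at t = 1.0000: 2.000000
  t * PV_t at t = 2.0000: 185.215420
Macaulay duration D = (sum_t t * PV_t) / P = 187.215420 / 94.607710 = 1.978860


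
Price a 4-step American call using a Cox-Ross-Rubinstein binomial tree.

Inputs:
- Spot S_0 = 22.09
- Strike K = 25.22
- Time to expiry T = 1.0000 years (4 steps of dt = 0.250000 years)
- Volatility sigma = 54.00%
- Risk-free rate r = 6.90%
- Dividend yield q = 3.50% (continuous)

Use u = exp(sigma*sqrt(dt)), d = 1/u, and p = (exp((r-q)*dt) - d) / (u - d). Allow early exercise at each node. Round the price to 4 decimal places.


dt = T/N = 0.250000
u = exp(sigma*sqrt(dt)) = 1.309964; d = 1/u = 0.763379
p = (exp((r-q)*dt) - d) / (u - d) = 0.448524
Discount per step: exp(-r*dt) = 0.982898
Stock lattice S(k, i) with i counting down-moves:
  k=0: S(0,0) = 22.0900
  k=1: S(1,0) = 28.9371; S(1,1) = 16.8631
  k=2: S(2,0) = 37.9066; S(2,1) = 22.0900; S(2,2) = 12.8729
  k=3: S(3,0) = 49.6563; S(3,1) = 28.9371; S(3,2) = 16.8631; S(3,3) = 9.8269
  k=4: S(4,0) = 65.0480; S(4,1) = 37.9066; S(4,2) = 22.0900; S(4,3) = 12.8729; S(4,4) = 7.5017
Terminal payoffs V(N, i) = max(S_T - K, 0):
  V(4,0) = 39.827971; V(4,1) = 12.686592; V(4,2) = 0.000000; V(4,3) = 0.000000; V(4,4) = 0.000000
Backward induction: V(k, i) = exp(-r*dt) * [p * V(k+1, i) + (1-p) * V(k+1, i+1)]; then take max(V_cont, immediate exercise) for American.
  V(3,0) = exp(-r*dt) * [p*39.827971 + (1-p)*12.686592] = 24.435005; exercise = 24.436287; V(3,0) = max -> 24.436287
  V(3,1) = exp(-r*dt) * [p*12.686592 + (1-p)*0.000000] = 5.592932; exercise = 3.717115; V(3,1) = max -> 5.592932
  V(3,2) = exp(-r*dt) * [p*0.000000 + (1-p)*0.000000] = 0.000000; exercise = 0.000000; V(3,2) = max -> 0.000000
  V(3,3) = exp(-r*dt) * [p*0.000000 + (1-p)*0.000000] = 0.000000; exercise = 0.000000; V(3,3) = max -> 0.000000
  V(2,0) = exp(-r*dt) * [p*24.436287 + (1-p)*5.592932] = 13.804446; exercise = 12.686592; V(2,0) = max -> 13.804446
  V(2,1) = exp(-r*dt) * [p*5.592932 + (1-p)*0.000000] = 2.465665; exercise = 0.000000; V(2,1) = max -> 2.465665
  V(2,2) = exp(-r*dt) * [p*0.000000 + (1-p)*0.000000] = 0.000000; exercise = 0.000000; V(2,2) = max -> 0.000000
  V(1,0) = exp(-r*dt) * [p*13.804446 + (1-p)*2.465665] = 7.422241; exercise = 3.717115; V(1,0) = max -> 7.422241
  V(1,1) = exp(-r*dt) * [p*2.465665 + (1-p)*0.000000] = 1.086998; exercise = 0.000000; V(1,1) = max -> 1.086998
  V(0,0) = exp(-r*dt) * [p*7.422241 + (1-p)*1.086998] = 3.861324; exercise = 0.000000; V(0,0) = max -> 3.861324

Answer: Price = V(0,0) = 3.8613


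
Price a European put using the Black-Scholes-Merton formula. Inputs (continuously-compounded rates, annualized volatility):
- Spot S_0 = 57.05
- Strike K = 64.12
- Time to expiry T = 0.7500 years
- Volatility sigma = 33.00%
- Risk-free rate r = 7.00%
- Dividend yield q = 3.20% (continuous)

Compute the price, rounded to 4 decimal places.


Answer: Price = 9.5039

Derivation:
d1 = (ln(S/K) + (r - q + 0.5*sigma^2) * T) / (sigma * sqrt(T)) = -0.16617453
d2 = d1 - sigma * sqrt(T) = -0.45196292
exp(-rT) = 0.94885432; exp(-qT) = 0.97628571
P = K * exp(-rT) * N(-d2) - S_0 * exp(-qT) * N(-d1)
N(-d1) = 0.56599020; N(-d2) = 0.67435215
P = 64.1200 * 0.94885432 * 0.67435215 - 57.0500 * 0.97628571 * 0.56599020 = 9.5039


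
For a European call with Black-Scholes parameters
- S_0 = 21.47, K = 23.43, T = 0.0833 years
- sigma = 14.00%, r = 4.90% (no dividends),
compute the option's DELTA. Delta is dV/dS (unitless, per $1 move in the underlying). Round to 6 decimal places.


d1 = -2.0408284067; d2 = -2.0812348418
phi(d1) = 0.0497159821; exp(-qT) = 1.0000000000; exp(-rT) = 0.9959266188
N(d1) = 0.0206339430
Delta = exp(-qT) * N(d1) = 1.0000000000 * 0.0206339430 = 0.020634

Answer: Delta = 0.020634


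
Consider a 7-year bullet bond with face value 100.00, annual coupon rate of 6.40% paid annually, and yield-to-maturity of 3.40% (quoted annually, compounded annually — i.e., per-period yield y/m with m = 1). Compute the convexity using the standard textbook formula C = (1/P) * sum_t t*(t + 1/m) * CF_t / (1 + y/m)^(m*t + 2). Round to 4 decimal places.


Coupon per period c = face * coupon_rate / m = 6.400000
Periods per year m = 1; per-period yield y/m = 0.034000
Number of cashflows N = 7
Cashflows (t years, CF_t, discount factor 1/(1+y/m)^(m*t), PV):
  t = 1.0000: CF_t = 6.400000, DF = 0.967118, PV = 6.189555
  t = 2.0000: CF_t = 6.400000, DF = 0.935317, PV = 5.986030
  t = 3.0000: CF_t = 6.400000, DF = 0.904562, PV = 5.789197
  t = 4.0000: CF_t = 6.400000, DF = 0.874818, PV = 5.598837
  t = 5.0000: CF_t = 6.400000, DF = 0.846052, PV = 5.414736
  t = 6.0000: CF_t = 6.400000, DF = 0.818233, PV = 5.236689
  t = 7.0000: CF_t = 106.400000, DF = 0.791327, PV = 84.197240
Price P = sum_t PV_t = 118.412284
Convexity numerator sum_t t*(t + 1/m) * CF_t / (1+y/m)^(m*t + 2):
  t = 1.0000: term = 11.578395
  t = 2.0000: term = 33.593022
  t = 3.0000: term = 64.976831
  t = 4.0000: term = 104.733770
  t = 5.0000: term = 151.934870
  t = 6.0000: term = 205.714524
  t = 7.0000: term = 4410.063127
Convexity = (1/P) * sum = 4982.594538 / 118.412284 = 42.078358

Answer: Convexity = 42.0784


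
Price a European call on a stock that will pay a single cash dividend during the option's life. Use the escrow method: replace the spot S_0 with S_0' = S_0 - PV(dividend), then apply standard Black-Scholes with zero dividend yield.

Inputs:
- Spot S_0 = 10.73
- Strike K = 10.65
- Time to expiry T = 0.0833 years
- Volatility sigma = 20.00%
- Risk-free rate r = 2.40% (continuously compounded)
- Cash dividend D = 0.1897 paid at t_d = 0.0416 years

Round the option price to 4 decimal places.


Answer: Price = 0.2021

Derivation:
PV(D) = D * exp(-r * t_d) = 0.1897 * 0.99900210 = 0.18951070
S_0' = S_0 - PV(D) = 10.7300 - 0.18951070 = 10.54048930
d1 = (ln(S_0'/K) + (r + sigma^2/2)*T) / (sigma*sqrt(T)) = -0.11556349
d2 = d1 - sigma*sqrt(T) = -0.17328697
exp(-rT) = 0.99800280
N(d1) = 0.45399925; N(d2) = 0.43121293
C = S_0' * N(d1) - K * exp(-rT) * N(d2) = 10.54048930 * 0.45399925 - 10.6500 * 0.99800280 * 0.43121293 = 0.2021


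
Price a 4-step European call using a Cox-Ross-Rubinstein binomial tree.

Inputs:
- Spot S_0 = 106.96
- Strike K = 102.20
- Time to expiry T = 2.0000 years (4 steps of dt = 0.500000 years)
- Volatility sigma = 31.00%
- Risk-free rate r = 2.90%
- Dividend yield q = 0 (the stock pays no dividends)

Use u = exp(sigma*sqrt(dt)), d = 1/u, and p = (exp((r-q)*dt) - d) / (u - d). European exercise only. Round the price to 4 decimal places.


Answer: Price = V(0,0) = 23.0533

Derivation:
dt = T/N = 0.500000
u = exp(sigma*sqrt(dt)) = 1.245084; d = 1/u = 0.803159
p = (exp((r-q)*dt) - d) / (u - d) = 0.478468
Discount per step: exp(-r*dt) = 0.985605
Stock lattice S(k, i) with i counting down-moves:
  k=0: S(0,0) = 106.9600
  k=1: S(1,0) = 133.1742; S(1,1) = 85.9058
  k=2: S(2,0) = 165.8131; S(2,1) = 106.9600; S(2,2) = 68.9960
  k=3: S(3,0) = 206.4512; S(3,1) = 133.1742; S(3,2) = 85.9058; S(3,3) = 55.4147
  k=4: S(4,0) = 257.0492; S(4,1) = 165.8131; S(4,2) = 106.9600; S(4,3) = 68.9960; S(4,4) = 44.5068
Terminal payoffs V(N, i) = max(S_T - K, 0):
  V(4,0) = 154.849158; V(4,1) = 63.613081; V(4,2) = 4.760000; V(4,3) = 0.000000; V(4,4) = 0.000000
Backward induction: V(k, i) = exp(-r*dt) * [p * V(k+1, i) + (1-p) * V(k+1, i+1)].
  V(3,0) = exp(-r*dt) * [p*154.849158 + (1-p)*63.613081] = 105.722444
  V(3,1) = exp(-r*dt) * [p*63.613081 + (1-p)*4.760000] = 32.445407
  V(3,2) = exp(-r*dt) * [p*4.760000 + (1-p)*0.000000] = 2.244720
  V(3,3) = exp(-r*dt) * [p*0.000000 + (1-p)*0.000000] = 0.000000
  V(2,0) = exp(-r*dt) * [p*105.722444 + (1-p)*32.445407] = 66.534319
  V(2,1) = exp(-r*dt) * [p*32.445407 + (1-p)*2.244720] = 16.454442
  V(2,2) = exp(-r*dt) * [p*2.244720 + (1-p)*0.000000] = 1.058565
  V(1,0) = exp(-r*dt) * [p*66.534319 + (1-p)*16.454442] = 39.834236
  V(1,1) = exp(-r*dt) * [p*16.454442 + (1-p)*1.058565] = 8.303712
  V(0,0) = exp(-r*dt) * [p*39.834236 + (1-p)*8.303712] = 23.053338


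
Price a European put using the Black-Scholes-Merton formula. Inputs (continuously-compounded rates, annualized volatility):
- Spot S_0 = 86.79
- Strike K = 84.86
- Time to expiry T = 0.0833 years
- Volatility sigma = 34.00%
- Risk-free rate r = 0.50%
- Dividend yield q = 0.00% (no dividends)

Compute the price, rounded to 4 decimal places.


Answer: Price = 2.4662

Derivation:
d1 = (ln(S/K) + (r - q + 0.5*sigma^2) * T) / (sigma * sqrt(T)) = 0.28248071
d2 = d1 - sigma * sqrt(T) = 0.18435080
exp(-rT) = 0.99958359; exp(-qT) = 1.00000000
P = K * exp(-rT) * N(-d2) - S_0 * exp(-qT) * N(-d1)
N(-d1) = 0.38878747; N(-d2) = 0.42686913
P = 84.8600 * 0.99958359 * 0.42686913 - 86.7900 * 1.00000000 * 0.38878747 = 2.4662


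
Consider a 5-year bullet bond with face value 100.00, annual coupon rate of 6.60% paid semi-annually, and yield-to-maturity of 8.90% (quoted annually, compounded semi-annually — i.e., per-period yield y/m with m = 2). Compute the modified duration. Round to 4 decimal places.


Coupon per period c = face * coupon_rate / m = 3.300000
Periods per year m = 2; per-period yield y/m = 0.044500
Number of cashflows N = 10
Cashflows (t years, CF_t, discount factor 1/(1+y/m)^(m*t), PV):
  t = 0.5000: CF_t = 3.300000, DF = 0.957396, PV = 3.159406
  t = 1.0000: CF_t = 3.300000, DF = 0.916607, PV = 3.024803
  t = 1.5000: CF_t = 3.300000, DF = 0.877556, PV = 2.895934
  t = 2.0000: CF_t = 3.300000, DF = 0.840168, PV = 2.772555
  t = 2.5000: CF_t = 3.300000, DF = 0.804374, PV = 2.654433
  t = 3.0000: CF_t = 3.300000, DF = 0.770104, PV = 2.541343
  t = 3.5000: CF_t = 3.300000, DF = 0.737294, PV = 2.433071
  t = 4.0000: CF_t = 3.300000, DF = 0.705883, PV = 2.329412
  t = 4.5000: CF_t = 3.300000, DF = 0.675809, PV = 2.230170
  t = 5.0000: CF_t = 103.300000, DF = 0.647017, PV = 66.836835
Price P = sum_t PV_t = 90.877962
First compute Macaulay numerator sum_t t * PV_t:
  t * PV_t at t = 0.5000: 1.579703
  t * PV_t at t = 1.0000: 3.024803
  t * PV_t at t = 1.5000: 4.343900
  t * PV_t at t = 2.0000: 5.545110
  t * PV_t at t = 2.5000: 6.636082
  t * PV_t at t = 3.0000: 7.624029
  t * PV_t at t = 3.5000: 8.515749
  t * PV_t at t = 4.0000: 9.317650
  t * PV_t at t = 4.5000: 10.035764
  t * PV_t at t = 5.0000: 334.184177
Macaulay duration D = 390.806967 / 90.877962 = 4.300349
Modified duration = D / (1 + y/m) = 4.300349 / (1 + 0.044500) = 4.117137

Answer: Modified duration = 4.1171
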